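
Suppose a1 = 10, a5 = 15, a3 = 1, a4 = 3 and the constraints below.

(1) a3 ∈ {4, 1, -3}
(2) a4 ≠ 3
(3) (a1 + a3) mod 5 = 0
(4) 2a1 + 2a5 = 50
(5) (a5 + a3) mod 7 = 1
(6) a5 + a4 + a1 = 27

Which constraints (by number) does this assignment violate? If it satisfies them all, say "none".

Constraints 2, 3, 5, 6 do not hold.

(1) a3 = 1 is in {4, 1, -3} — holds.
(2) a4 = 3, but 3 is required to differ — fails.
(3) a1 + a3 = 11; 11 mod 5 = 1, not 0 — fails.
(4) 2a1 + 2a5 = 2(10) + 2(15) = 50 — holds.
(5) a5 + a3 = 16; 16 mod 7 = 2, not 1 — fails.
(6) a5 + a4 + a1 = 15 + 3 + 10 = 28, not 27 — fails.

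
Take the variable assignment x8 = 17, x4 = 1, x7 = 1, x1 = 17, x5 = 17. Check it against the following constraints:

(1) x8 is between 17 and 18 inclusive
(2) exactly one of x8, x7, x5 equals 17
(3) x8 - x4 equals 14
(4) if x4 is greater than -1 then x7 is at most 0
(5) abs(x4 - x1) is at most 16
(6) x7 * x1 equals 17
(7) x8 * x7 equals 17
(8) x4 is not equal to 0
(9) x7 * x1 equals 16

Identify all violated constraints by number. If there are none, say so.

Constraints 2, 3, 4, and 9 do not hold.

(1) x8 = 17 lies in [17, 18] — holds.
(2) x8=17, x7=1, x5=17; 2 of them equal 17, not exactly one — fails.
(3) x8 - x4 = 17 - 1 = 16, not 14 — fails.
(4) x4 = 1 > -1, so we need x7 ≤ 0; but x7 = 1 > 0 — fails.
(5) abs(1 - 17) = 16; 16 ≤ 16 — holds.
(6) x7 * x1 = 1 * 17 = 17 — holds.
(7) x8 * x7 = 17 * 1 = 17 — holds.
(8) x4 = 1, and 1 ≠ 0 — holds.
(9) x7 * x1 = 1 * 17 = 17, not 16 — fails.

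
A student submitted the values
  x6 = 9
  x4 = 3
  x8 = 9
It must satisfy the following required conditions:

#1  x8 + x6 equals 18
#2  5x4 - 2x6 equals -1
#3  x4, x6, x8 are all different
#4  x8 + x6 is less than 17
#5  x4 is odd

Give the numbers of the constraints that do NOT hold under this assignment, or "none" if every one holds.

No — constraints 2, 3, and 4 are not satisfied.

#1 x8 + x6 = 9 + 9 = 18  OK
#2 5x4 - 2x6 = 5(3) - 2(9) = -3, not -1  FAIL
#3 x6 = x8 = 9, not all different  FAIL
#4 x8 + x6 = 9 + 9 = 18; 18 ≥ 17, bound 17 not met  FAIL
#5 x4 = 3 is odd  OK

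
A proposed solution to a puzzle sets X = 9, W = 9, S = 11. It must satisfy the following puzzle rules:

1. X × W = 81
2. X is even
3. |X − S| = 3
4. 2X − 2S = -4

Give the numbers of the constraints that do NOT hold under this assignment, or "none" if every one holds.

1. X × W = 9 × 9 = 81 — satisfied.
2. X = 9 is odd — violated.
3. |9 − 11| = 2, not 3 — violated.
4. 2X − 2S = 2(9) − 2(11) = -4 — satisfied.

Constraints 2 and 3 do not hold.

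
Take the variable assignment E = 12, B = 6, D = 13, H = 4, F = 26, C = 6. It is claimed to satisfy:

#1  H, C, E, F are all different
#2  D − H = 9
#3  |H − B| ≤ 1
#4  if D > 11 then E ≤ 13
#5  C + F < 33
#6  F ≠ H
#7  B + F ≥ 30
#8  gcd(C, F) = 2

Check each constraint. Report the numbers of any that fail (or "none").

#1 values 4, 6, 12, 26 are pairwise distinct  true
#2 D − H = 13 − 4 = 9  true
#3 |4 − 6| = 2; 2 > 1, exceeds bound 1  false
#4 D = 13 > 11, so we need E ≤ 13; E = 12 ≤ 13  true
#5 C + F = 6 + 26 = 32; 32 < 33  true
#6 F = 26, H = 4; distinct  true
#7 B + F = 6 + 26 = 32; 32 ≥ 30  true
#8 gcd(6, 26) = 2  true

Constraint 3 does not hold.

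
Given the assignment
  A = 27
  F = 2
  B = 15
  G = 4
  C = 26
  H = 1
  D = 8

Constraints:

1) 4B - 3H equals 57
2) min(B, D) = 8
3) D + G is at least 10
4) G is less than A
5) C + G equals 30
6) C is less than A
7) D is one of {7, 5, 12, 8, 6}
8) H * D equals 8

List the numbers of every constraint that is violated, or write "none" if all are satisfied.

1) 4B - 3H = 4(15) - 3(1) = 57 — holds.
2) min(15, 8) = 8 — holds.
3) D + G = 8 + 4 = 12; 12 ≥ 10 — holds.
4) G = 4, A = 27; 4 < 27 — holds.
5) C + G = 26 + 4 = 30 — holds.
6) C = 26, A = 27; 26 < 27 — holds.
7) D = 8 is in {7, 5, 12, 8, 6} — holds.
8) H * D = 1 * 8 = 8 — holds.

No violations.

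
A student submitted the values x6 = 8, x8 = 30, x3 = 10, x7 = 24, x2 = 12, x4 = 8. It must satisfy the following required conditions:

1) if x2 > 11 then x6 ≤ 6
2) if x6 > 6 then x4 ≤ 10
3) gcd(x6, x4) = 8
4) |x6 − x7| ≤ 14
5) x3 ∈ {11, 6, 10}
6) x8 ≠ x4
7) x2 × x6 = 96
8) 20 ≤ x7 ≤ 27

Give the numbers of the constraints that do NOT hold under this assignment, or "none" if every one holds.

Constraints 1, 4 do not hold.

1) x2 = 12 > 11, so we need x6 ≤ 6; but x6 = 8 > 6 — fails.
2) x6 = 8 > 6, so we need x4 ≤ 10; x4 = 8 ≤ 10 — holds.
3) gcd(8, 8) = 8 — holds.
4) |8 − 24| = 16; 16 > 14, exceeds bound 14 — fails.
5) x3 = 10 is in {11, 6, 10} — holds.
6) x8 = 30, x4 = 8; distinct — holds.
7) x2 × x6 = 12 × 8 = 96 — holds.
8) x7 = 24 lies in [20, 27] — holds.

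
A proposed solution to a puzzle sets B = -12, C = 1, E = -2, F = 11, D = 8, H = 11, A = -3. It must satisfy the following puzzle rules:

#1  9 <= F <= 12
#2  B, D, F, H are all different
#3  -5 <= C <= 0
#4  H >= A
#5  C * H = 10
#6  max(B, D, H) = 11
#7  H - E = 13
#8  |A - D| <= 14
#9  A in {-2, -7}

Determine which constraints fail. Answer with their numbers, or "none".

Constraints 2, 3, 5, 9 are violated.

#1 F = 11 lies in [9, 12] — OK.
#2 F = H = 11, not all different — violated.
#3 C = 1 is outside [-5, 0] — violated.
#4 H = 11, A = -3; 11 ≥ -3 — OK.
#5 C * H = 1 * 11 = 11, not 10 — violated.
#6 max(-12, 8, 11) = 11 — OK.
#7 H - E = 11 - (-2) = 13 — OK.
#8 |-3 - 8| = 11; 11 ≤ 14 — OK.
#9 A = -3 is not in {-2, -7} — violated.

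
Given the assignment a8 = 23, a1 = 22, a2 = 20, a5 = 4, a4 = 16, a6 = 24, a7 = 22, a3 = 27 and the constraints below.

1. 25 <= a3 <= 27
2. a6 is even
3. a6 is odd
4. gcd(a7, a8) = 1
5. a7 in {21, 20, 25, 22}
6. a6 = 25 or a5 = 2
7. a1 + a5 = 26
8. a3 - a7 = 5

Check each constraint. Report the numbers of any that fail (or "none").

Constraints 3, 6 are violated.

1. a3 = 27 lies in [25, 27] — satisfied.
2. a6 = 24 is even — satisfied.
3. a6 = 24 is even — violated.
4. gcd(22, 23) = 1 — satisfied.
5. a7 = 22 is in {21, 20, 25, 22} — satisfied.
6. a6 = 24 ≠ 25 and a5 = 4 ≠ 2; both disjuncts false — violated.
7. a1 + a5 = 22 + 4 = 26 — satisfied.
8. a3 - a7 = 27 - 22 = 5 — satisfied.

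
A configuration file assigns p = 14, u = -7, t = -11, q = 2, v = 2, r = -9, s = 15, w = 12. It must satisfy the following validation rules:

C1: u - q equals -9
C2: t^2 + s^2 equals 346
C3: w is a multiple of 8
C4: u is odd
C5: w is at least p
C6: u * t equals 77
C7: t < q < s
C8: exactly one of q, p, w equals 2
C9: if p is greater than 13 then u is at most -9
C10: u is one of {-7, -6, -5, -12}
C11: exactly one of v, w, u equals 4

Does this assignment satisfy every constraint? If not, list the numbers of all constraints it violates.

C1: u - q = -7 - 2 = -9 — holds.
C2: t^2 + s^2 = (-11)^2 + 15^2 = 121 + 225 = 346 — holds.
C3: 12 = 8*1 + 4, so 8 does not divide 12 — fails.
C4: u = -7 is odd — holds.
C5: w = 12, p = 14; 12 < 14 (want ≥) — fails.
C6: u * t = -7 * (-11) = 77 — holds.
C7: values -11 < 2 < 15 — holds.
C8: q=2, p=14, w=12; 1 of them equals 2 — holds.
C9: p = 14 > 13, so we need u ≤ -9; but u = -7 > -9 — fails.
C10: u = -7 is in {-7, -6, -5, -12} — holds.
C11: v=2, w=12, u=-7; 0 of them equal 4, not exactly one — fails.

No — constraints 3, 5, 9, and 11 are not satisfied.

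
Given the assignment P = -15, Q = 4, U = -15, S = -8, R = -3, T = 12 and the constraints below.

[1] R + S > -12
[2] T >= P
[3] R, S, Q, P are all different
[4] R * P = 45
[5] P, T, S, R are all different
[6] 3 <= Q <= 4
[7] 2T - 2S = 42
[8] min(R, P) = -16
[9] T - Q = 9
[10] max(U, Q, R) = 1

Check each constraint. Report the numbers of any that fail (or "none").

[1] R + S = -3 + (-8) = -11; -11 > -12 — holds.
[2] T = 12, P = -15; 12 ≥ -15 — holds.
[3] values -3, -8, 4, -15 are pairwise distinct — holds.
[4] R * P = -3 * (-15) = 45 — holds.
[5] values -15, 12, -8, -3 are pairwise distinct — holds.
[6] Q = 4 lies in [3, 4] — holds.
[7] 2T - 2S = 2(12) - 2(-8) = 40, not 42 — does not hold.
[8] min(-3, -15) = -15, not -16 — does not hold.
[9] T - Q = 12 - 4 = 8, not 9 — does not hold.
[10] max(-15, 4, -3) = 4, not 1 — does not hold.

Constraints 7, 8, 9, 10 do not hold.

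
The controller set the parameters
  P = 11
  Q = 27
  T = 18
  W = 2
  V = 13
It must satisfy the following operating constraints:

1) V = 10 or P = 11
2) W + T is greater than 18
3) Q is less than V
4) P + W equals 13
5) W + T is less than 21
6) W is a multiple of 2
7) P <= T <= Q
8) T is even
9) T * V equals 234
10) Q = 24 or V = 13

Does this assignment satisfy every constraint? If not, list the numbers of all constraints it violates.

Constraint 3 does not hold.

1) V = 13 ≠ 10, but P = 11 = 11 (second disjunct)  yes
2) W + T = 2 + 18 = 20; 20 > 18  yes
3) Q = 27, V = 13; 27 ≥ 13 (want <)  no
4) P + W = 11 + 2 = 13  yes
5) W + T = 2 + 18 = 20; 20 < 21  yes
6) 2 / 2 = 1, so 2 divides 2  yes
7) values 11 <= 18 <= 27  yes
8) T = 18 is even  yes
9) T * V = 18 * 13 = 234  yes
10) Q = 27 ≠ 24, but V = 13 = 13 (second disjunct)  yes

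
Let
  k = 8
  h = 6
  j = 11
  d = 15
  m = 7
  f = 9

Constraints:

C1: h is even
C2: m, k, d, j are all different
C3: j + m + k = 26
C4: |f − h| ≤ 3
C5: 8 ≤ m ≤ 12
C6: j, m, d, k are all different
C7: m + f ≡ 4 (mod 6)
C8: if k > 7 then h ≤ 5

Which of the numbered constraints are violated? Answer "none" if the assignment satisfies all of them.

The assignment fails constraints 5 and 8.

C1: h = 6 is even — holds.
C2: values 7, 8, 15, 11 are pairwise distinct — holds.
C3: j + m + k = 11 + 7 + 8 = 26 — holds.
C4: |9 − 6| = 3; 3 ≤ 3 — holds.
C5: m = 7 is outside [8, 12] — does not hold.
C6: values 11, 7, 15, 8 are pairwise distinct — holds.
C7: m + f = 16; 16 mod 6 = 4 — holds.
C8: k = 8 > 7, so we need h ≤ 5; but h = 6 > 5 — does not hold.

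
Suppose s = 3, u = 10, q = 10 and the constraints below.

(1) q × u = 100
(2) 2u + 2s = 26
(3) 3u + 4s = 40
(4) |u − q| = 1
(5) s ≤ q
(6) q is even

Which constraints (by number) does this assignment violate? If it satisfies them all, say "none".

Constraints 3 and 4 are violated.

(1) q × u = 10 × 10 = 100 — satisfied.
(2) 2u + 2s = 2(10) + 2(3) = 26 — satisfied.
(3) 3u + 4s = 3(10) + 4(3) = 42, not 40 — violated.
(4) |10 − 10| = 0, not 1 — violated.
(5) s = 3, q = 10; 3 ≤ 10 — satisfied.
(6) q = 10 is even — satisfied.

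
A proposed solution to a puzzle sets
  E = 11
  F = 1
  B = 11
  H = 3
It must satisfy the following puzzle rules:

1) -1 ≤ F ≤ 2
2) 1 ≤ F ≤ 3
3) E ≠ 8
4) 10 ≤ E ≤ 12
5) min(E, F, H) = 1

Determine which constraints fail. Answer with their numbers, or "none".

Yes — all constraints hold.

1) F = 1 lies in [-1, 2] — holds.
2) F = 1 lies in [1, 3] — holds.
3) E = 11, and 11 ≠ 8 — holds.
4) E = 11 lies in [10, 12] — holds.
5) min(11, 1, 3) = 1 — holds.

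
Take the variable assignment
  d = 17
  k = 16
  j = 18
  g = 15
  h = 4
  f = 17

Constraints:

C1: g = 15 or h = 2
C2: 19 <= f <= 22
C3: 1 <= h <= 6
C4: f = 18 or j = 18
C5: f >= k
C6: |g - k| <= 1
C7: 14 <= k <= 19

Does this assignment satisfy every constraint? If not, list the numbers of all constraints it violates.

Violated: 2.

C1: g = 15 = 15 (first disjunct) — holds.
C2: f = 17 is outside [19, 22] — does not hold.
C3: h = 4 lies in [1, 6] — holds.
C4: f = 17 ≠ 18, but j = 18 = 18 (second disjunct) — holds.
C5: f = 17, k = 16; 17 ≥ 16 — holds.
C6: |15 - 16| = 1; 1 ≤ 1 — holds.
C7: k = 16 lies in [14, 19] — holds.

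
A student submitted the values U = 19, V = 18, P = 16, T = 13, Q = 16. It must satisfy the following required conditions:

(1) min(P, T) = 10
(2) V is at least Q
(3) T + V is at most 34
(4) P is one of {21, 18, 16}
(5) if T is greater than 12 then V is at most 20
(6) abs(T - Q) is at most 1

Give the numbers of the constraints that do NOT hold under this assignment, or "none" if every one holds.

Constraints 1 and 6 do not hold.

(1) min(16, 13) = 13, not 10 — fails.
(2) V = 18, Q = 16; 18 ≥ 16 — holds.
(3) T + V = 13 + 18 = 31; 31 ≤ 34 — holds.
(4) P = 16 is in {21, 18, 16} — holds.
(5) T = 13 > 12, so we need V ≤ 20; V = 18 ≤ 20 — holds.
(6) abs(13 - 16) = 3; 3 > 1, exceeds bound 1 — fails.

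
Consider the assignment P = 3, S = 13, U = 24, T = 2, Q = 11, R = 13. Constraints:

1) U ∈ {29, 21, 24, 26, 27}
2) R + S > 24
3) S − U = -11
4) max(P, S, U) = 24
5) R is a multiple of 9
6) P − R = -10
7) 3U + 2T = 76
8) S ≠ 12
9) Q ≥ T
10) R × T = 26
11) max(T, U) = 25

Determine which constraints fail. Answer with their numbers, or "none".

The assignment fails constraints 5, 11.

1) U = 24 is in {29, 21, 24, 26, 27} — satisfied.
2) R + S = 13 + 13 = 26; 26 > 24 — satisfied.
3) S − U = 13 − 24 = -11 — satisfied.
4) max(3, 13, 24) = 24 — satisfied.
5) 13 = 9×1 + 4, so 9 does not divide 13 — violated.
6) P − R = 3 − 13 = -10 — satisfied.
7) 3U + 2T = 3(24) + 2(2) = 76 — satisfied.
8) S = 13, and 13 ≠ 12 — satisfied.
9) Q = 11, T = 2; 11 ≥ 2 — satisfied.
10) R × T = 13 × 2 = 26 — satisfied.
11) max(2, 24) = 24, not 25 — violated.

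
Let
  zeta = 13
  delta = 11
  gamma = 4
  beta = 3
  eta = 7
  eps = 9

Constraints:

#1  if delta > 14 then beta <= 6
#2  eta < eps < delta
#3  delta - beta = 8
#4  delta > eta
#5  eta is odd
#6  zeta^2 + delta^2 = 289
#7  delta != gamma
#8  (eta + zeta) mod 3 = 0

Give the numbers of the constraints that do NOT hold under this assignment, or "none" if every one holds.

#1 delta = 11, not > 14; antecedent false, conditional vacuously true  OK
#2 values 7 < 9 < 11  OK
#3 delta - beta = 11 - 3 = 8  OK
#4 delta = 11, eta = 7; 11 > 7  OK
#5 eta = 7 is odd  OK
#6 zeta^2 + delta^2 = 13^2 + 11^2 = 169 + 121 = 290, not 289  FAIL
#7 delta = 11, gamma = 4; distinct  OK
#8 eta + zeta = 20; 20 mod 3 = 2, not 0  FAIL

Violated: 6, 8.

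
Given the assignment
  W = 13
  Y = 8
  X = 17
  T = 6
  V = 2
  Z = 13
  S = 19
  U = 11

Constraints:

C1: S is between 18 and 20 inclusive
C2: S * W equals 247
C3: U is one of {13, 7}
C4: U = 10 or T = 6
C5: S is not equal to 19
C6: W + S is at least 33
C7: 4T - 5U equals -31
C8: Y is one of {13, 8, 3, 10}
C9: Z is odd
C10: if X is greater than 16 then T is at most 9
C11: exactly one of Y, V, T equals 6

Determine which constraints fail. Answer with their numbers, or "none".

C1: S = 19 lies in [18, 20]  yes
C2: S * W = 19 * 13 = 247  yes
C3: U = 11 is not in {13, 7}  no
C4: U = 11 ≠ 10, but T = 6 = 6 (second disjunct)  yes
C5: S = 19, but 19 is required to differ  no
C6: W + S = 13 + 19 = 32; 32 < 33, bound 33 not met  no
C7: 4T - 5U = 4(6) - 5(11) = -31  yes
C8: Y = 8 is in {13, 8, 3, 10}  yes
C9: Z = 13 is odd  yes
C10: X = 17 > 16, so we need T ≤ 9; T = 6 ≤ 9  yes
C11: Y=8, V=2, T=6; 1 of them equals 6  yes

The assignment fails constraints 3, 5, and 6.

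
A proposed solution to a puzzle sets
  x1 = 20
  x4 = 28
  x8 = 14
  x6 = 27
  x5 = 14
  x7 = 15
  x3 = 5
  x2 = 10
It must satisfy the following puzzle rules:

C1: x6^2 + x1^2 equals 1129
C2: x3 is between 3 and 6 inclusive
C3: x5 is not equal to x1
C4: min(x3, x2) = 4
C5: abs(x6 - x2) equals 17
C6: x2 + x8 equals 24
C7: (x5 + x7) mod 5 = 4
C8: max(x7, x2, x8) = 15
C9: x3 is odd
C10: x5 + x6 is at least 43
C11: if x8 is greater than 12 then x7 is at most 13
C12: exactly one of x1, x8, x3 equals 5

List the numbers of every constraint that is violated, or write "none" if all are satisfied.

Constraints 4, 10, 11 do not hold.

C1: x6^2 + x1^2 = 27^2 + 20^2 = 729 + 400 = 1129  true
C2: x3 = 5 lies in [3, 6]  true
C3: x5 = 14, x1 = 20; distinct  true
C4: min(5, 10) = 5, not 4  false
C5: abs(27 - 10) = 17  true
C6: x2 + x8 = 10 + 14 = 24  true
C7: x5 + x7 = 29; 29 mod 5 = 4  true
C8: max(15, 10, 14) = 15  true
C9: x3 = 5 is odd  true
C10: x5 + x6 = 14 + 27 = 41; 41 < 43, bound 43 not met  false
C11: x8 = 14 > 12, so we need x7 ≤ 13; but x7 = 15 > 13  false
C12: x1=20, x8=14, x3=5; 1 of them equals 5  true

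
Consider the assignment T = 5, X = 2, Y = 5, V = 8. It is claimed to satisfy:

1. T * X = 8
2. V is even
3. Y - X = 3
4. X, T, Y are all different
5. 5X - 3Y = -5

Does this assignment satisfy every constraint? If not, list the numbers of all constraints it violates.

1. T * X = 5 * 2 = 10, not 8 — violated.
2. V = 8 is even — satisfied.
3. Y - X = 5 - 2 = 3 — satisfied.
4. T = Y = 5, not all different — violated.
5. 5X - 3Y = 5(2) - 3(5) = -5 — satisfied.

No — constraints 1, 4 are not satisfied.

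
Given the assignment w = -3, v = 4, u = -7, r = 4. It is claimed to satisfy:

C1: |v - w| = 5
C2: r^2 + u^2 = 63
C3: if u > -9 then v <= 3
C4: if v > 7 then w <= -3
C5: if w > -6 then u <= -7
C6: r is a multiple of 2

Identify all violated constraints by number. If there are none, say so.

C1: |4 - (-3)| = 7, not 5 — violated.
C2: r^2 + u^2 = 4^2 + (-7)^2 = 16 + 49 = 65, not 63 — violated.
C3: u = -7 > -9, so we need v ≤ 3; but v = 4 > 3 — violated.
C4: v = 4, not > 7; antecedent false, conditional vacuously true — OK.
C5: w = -3 > -6, so we need u ≤ -7; u = -7 ≤ -7 — OK.
C6: 4 / 2 = 2, so 2 divides 4 — OK.

Constraints 1, 2, and 3 do not hold.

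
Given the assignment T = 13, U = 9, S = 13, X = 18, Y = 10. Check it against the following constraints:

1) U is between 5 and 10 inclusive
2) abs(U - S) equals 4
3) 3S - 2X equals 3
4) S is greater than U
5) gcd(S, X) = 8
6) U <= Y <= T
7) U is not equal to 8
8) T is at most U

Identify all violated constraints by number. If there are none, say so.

1) U = 9 lies in [5, 10] — OK.
2) abs(9 - 13) = 4 — OK.
3) 3S - 2X = 3(13) - 2(18) = 3 — OK.
4) S = 13, U = 9; 13 > 9 — OK.
5) gcd(13, 18) = 1, not 8 — violated.
6) values 9 <= 10 <= 13 — OK.
7) U = 9, and 9 ≠ 8 — OK.
8) T = 13, U = 9; 13 > 9 (want ≤) — violated.

The assignment fails constraints 5 and 8.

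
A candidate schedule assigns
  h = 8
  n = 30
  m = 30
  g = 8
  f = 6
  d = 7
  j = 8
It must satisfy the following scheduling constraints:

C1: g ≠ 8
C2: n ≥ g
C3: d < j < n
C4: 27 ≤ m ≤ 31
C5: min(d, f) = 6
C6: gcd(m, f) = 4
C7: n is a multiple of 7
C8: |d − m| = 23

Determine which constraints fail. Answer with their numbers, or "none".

C1: g = 8, but 8 is required to differ  false
C2: n = 30, g = 8; 30 ≥ 8  true
C3: values 7 < 8 < 30  true
C4: m = 30 lies in [27, 31]  true
C5: min(7, 6) = 6  true
C6: gcd(30, 6) = 6, not 4  false
C7: 30 = 7×4 + 2, so 7 does not divide 30  false
C8: |7 − 30| = 23  true

No — constraints 1, 6, and 7 are not satisfied.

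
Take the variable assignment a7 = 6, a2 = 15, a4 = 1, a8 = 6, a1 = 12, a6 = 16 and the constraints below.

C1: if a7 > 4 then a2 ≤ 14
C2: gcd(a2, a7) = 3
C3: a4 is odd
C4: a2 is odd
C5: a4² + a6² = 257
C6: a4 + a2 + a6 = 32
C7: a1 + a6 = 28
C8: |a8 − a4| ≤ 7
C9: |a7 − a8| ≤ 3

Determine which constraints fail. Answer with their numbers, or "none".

No — constraint 1 is not satisfied.

C1: a7 = 6 > 4, so we need a2 ≤ 14; but a2 = 15 > 14 — violated.
C2: gcd(15, 6) = 3 — OK.
C3: a4 = 1 is odd — OK.
C4: a2 = 15 is odd — OK.
C5: a4² + a6² = 1² + 16² = 1 + 256 = 257 — OK.
C6: a4 + a2 + a6 = 1 + 15 + 16 = 32 — OK.
C7: a1 + a6 = 12 + 16 = 28 — OK.
C8: |6 − 1| = 5; 5 ≤ 7 — OK.
C9: |6 − 6| = 0; 0 ≤ 3 — OK.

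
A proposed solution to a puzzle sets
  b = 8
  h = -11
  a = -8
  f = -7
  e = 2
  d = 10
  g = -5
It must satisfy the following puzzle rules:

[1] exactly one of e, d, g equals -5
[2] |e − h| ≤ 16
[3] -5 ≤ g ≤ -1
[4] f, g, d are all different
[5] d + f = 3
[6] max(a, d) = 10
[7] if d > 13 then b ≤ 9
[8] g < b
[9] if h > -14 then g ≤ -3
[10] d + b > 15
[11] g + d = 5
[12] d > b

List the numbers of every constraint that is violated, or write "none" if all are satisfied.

Yes — all constraints hold.

[1] e=2, d=10, g=-5; 1 of them equals -5  yes
[2] |2 − (-11)| = 13; 13 ≤ 16  yes
[3] g = -5 lies in [-5, -1]  yes
[4] values -7, -5, 10 are pairwise distinct  yes
[5] d + f = 10 + (-7) = 3  yes
[6] max(-8, 10) = 10  yes
[7] d = 10, not > 13; antecedent false, conditional vacuously true  yes
[8] g = -5, b = 8; -5 < 8  yes
[9] h = -11 > -14, so we need g ≤ -3; g = -5 ≤ -3  yes
[10] d + b = 10 + 8 = 18; 18 > 15  yes
[11] g + d = -5 + 10 = 5  yes
[12] d = 10, b = 8; 10 > 8  yes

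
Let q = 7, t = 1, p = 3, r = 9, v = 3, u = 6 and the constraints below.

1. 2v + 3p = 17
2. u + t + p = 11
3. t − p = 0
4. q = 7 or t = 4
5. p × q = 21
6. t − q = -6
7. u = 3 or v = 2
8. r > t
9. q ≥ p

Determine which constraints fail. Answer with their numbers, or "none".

1. 2v + 3p = 2(3) + 3(3) = 15, not 17  FAIL
2. u + t + p = 6 + 1 + 3 = 10, not 11  FAIL
3. t − p = 1 − 3 = -2, not 0  FAIL
4. q = 7 = 7 (first disjunct)  OK
5. p × q = 3 × 7 = 21  OK
6. t − q = 1 − 7 = -6  OK
7. u = 6 ≠ 3 and v = 3 ≠ 2; both disjuncts false  FAIL
8. r = 9, t = 1; 9 > 1  OK
9. q = 7, p = 3; 7 ≥ 3  OK

The assignment fails constraints 1, 2, 3, and 7.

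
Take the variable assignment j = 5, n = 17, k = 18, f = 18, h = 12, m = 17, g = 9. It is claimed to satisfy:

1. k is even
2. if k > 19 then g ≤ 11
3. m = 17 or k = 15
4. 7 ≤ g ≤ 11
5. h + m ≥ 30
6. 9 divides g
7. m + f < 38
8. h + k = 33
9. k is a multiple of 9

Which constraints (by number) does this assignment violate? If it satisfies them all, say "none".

1. k = 18 is even  OK
2. k = 18, not > 19; antecedent false, conditional vacuously true  OK
3. m = 17 = 17 (first disjunct)  OK
4. g = 9 lies in [7, 11]  OK
5. h + m = 12 + 17 = 29; 29 < 30, bound 30 not met  FAIL
6. 9 / 9 = 1, so 9 divides 9  OK
7. m + f = 17 + 18 = 35; 35 < 38  OK
8. h + k = 12 + 18 = 30, not 33  FAIL
9. 18 / 9 = 2, so 9 divides 18  OK

No — constraints 5 and 8 are not satisfied.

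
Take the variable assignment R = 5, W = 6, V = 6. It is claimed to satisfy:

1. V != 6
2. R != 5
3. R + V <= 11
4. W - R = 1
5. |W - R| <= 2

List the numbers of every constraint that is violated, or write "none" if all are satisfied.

Violated: 1 and 2.

1. V = 6, but 6 is required to differ  FAIL
2. R = 5, but 5 is required to differ  FAIL
3. R + V = 5 + 6 = 11; 11 ≤ 11  OK
4. W - R = 6 - 5 = 1  OK
5. |6 - 5| = 1; 1 ≤ 2  OK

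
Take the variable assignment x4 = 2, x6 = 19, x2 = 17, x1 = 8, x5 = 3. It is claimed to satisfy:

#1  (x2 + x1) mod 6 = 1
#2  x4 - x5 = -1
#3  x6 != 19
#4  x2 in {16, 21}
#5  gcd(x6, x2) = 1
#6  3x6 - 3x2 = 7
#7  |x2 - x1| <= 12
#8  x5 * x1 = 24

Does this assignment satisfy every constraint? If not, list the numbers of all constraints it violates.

#1 x2 + x1 = 25; 25 mod 6 = 1  OK
#2 x4 - x5 = 2 - 3 = -1  OK
#3 x6 = 19, but 19 is required to differ  FAIL
#4 x2 = 17 is not in {16, 21}  FAIL
#5 gcd(19, 17) = 1  OK
#6 3x6 - 3x2 = 3(19) - 3(17) = 6, not 7  FAIL
#7 |17 - 8| = 9; 9 ≤ 12  OK
#8 x5 * x1 = 3 * 8 = 24  OK

No — constraints 3, 4, 6 are not satisfied.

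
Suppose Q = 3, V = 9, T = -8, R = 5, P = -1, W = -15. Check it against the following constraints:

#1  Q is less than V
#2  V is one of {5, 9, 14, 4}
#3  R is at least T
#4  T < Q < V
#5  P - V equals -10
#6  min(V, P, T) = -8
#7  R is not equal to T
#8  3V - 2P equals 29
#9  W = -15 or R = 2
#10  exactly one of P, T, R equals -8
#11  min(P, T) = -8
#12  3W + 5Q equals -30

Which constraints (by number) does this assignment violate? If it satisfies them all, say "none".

#1 Q = 3, V = 9; 3 < 9 — holds.
#2 V = 9 is in {5, 9, 14, 4} — holds.
#3 R = 5, T = -8; 5 ≥ -8 — holds.
#4 values -8 < 3 < 9 — holds.
#5 P - V = -1 - 9 = -10 — holds.
#6 min(9, -1, -8) = -8 — holds.
#7 R = 5, T = -8; distinct — holds.
#8 3V - 2P = 3(9) - 2(-1) = 29 — holds.
#9 W = -15 = -15 (first disjunct) — holds.
#10 P=-1, T=-8, R=5; 1 of them equals -8 — holds.
#11 min(-1, -8) = -8 — holds.
#12 3W + 5Q = 3(-15) + 5(3) = -30 — holds.

The assignment satisfies every constraint.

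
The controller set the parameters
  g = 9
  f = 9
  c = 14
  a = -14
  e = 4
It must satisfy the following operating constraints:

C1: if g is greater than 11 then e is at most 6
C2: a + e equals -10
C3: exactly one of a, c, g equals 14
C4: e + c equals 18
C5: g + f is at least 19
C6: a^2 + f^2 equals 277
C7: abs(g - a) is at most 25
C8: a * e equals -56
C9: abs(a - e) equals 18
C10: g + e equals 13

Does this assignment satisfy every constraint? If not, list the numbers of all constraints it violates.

C1: g = 9, not > 11; antecedent false, conditional vacuously true — holds.
C2: a + e = -14 + 4 = -10 — holds.
C3: a=-14, c=14, g=9; 1 of them equals 14 — holds.
C4: e + c = 4 + 14 = 18 — holds.
C5: g + f = 9 + 9 = 18; 18 < 19, bound 19 not met — fails.
C6: a^2 + f^2 = (-14)^2 + 9^2 = 196 + 81 = 277 — holds.
C7: abs(9 - (-14)) = 23; 23 ≤ 25 — holds.
C8: a * e = -14 * 4 = -56 — holds.
C9: abs(-14 - 4) = 18 — holds.
C10: g + e = 9 + 4 = 13 — holds.

Violated: 5.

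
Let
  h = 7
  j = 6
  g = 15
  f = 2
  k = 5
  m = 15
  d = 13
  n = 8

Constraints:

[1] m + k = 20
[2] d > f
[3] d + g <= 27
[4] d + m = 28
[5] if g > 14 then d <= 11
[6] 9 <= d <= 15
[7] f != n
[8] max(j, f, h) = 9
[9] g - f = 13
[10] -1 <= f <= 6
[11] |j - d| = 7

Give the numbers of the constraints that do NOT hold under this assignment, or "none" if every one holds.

No — constraints 3, 5, and 8 are not satisfied.

[1] m + k = 15 + 5 = 20 — satisfied.
[2] d = 13, f = 2; 13 > 2 — satisfied.
[3] d + g = 13 + 15 = 28; 28 > 27, bound 27 not met — violated.
[4] d + m = 13 + 15 = 28 — satisfied.
[5] g = 15 > 14, so we need d ≤ 11; but d = 13 > 11 — violated.
[6] d = 13 lies in [9, 15] — satisfied.
[7] f = 2, n = 8; distinct — satisfied.
[8] max(6, 2, 7) = 7, not 9 — violated.
[9] g - f = 15 - 2 = 13 — satisfied.
[10] f = 2 lies in [-1, 6] — satisfied.
[11] |6 - 13| = 7 — satisfied.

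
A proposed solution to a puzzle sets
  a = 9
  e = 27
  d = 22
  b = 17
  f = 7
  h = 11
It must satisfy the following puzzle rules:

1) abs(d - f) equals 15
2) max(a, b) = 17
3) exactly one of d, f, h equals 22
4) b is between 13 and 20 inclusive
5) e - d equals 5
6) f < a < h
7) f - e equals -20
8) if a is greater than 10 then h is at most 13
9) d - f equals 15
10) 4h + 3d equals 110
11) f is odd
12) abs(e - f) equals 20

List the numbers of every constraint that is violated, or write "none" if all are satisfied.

Yes — all constraints hold.

1) abs(22 - 7) = 15 — satisfied.
2) max(9, 17) = 17 — satisfied.
3) d=22, f=7, h=11; 1 of them equals 22 — satisfied.
4) b = 17 lies in [13, 20] — satisfied.
5) e - d = 27 - 22 = 5 — satisfied.
6) values 7 < 9 < 11 — satisfied.
7) f - e = 7 - 27 = -20 — satisfied.
8) a = 9, not > 10; antecedent false, conditional vacuously true — satisfied.
9) d - f = 22 - 7 = 15 — satisfied.
10) 4h + 3d = 4(11) + 3(22) = 110 — satisfied.
11) f = 7 is odd — satisfied.
12) abs(27 - 7) = 20 — satisfied.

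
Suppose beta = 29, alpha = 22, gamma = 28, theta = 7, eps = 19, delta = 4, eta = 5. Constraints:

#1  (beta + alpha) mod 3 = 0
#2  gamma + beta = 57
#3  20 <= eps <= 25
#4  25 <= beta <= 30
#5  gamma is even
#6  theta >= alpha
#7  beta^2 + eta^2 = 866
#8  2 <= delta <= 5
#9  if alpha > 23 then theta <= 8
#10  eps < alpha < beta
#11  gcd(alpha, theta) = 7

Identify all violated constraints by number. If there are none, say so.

The assignment fails constraints 3, 6, and 11.

#1 beta + alpha = 51; 51 mod 3 = 0 — OK.
#2 gamma + beta = 28 + 29 = 57 — OK.
#3 eps = 19 is outside [20, 25] — violated.
#4 beta = 29 lies in [25, 30] — OK.
#5 gamma = 28 is even — OK.
#6 theta = 7, alpha = 22; 7 < 22 (want ≥) — violated.
#7 beta^2 + eta^2 = 29^2 + 5^2 = 841 + 25 = 866 — OK.
#8 delta = 4 lies in [2, 5] — OK.
#9 alpha = 22, not > 23; antecedent false, conditional vacuously true — OK.
#10 values 19 < 22 < 29 — OK.
#11 gcd(22, 7) = 1, not 7 — violated.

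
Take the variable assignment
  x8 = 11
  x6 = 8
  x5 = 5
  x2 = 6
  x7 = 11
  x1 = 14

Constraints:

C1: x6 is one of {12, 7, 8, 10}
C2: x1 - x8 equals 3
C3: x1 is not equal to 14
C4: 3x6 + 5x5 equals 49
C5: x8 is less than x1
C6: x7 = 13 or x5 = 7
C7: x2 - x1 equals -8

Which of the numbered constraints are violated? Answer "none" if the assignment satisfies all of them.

C1: x6 = 8 is in {12, 7, 8, 10}  yes
C2: x1 - x8 = 14 - 11 = 3  yes
C3: x1 = 14, but 14 is required to differ  no
C4: 3x6 + 5x5 = 3(8) + 5(5) = 49  yes
C5: x8 = 11, x1 = 14; 11 < 14  yes
C6: x7 = 11 ≠ 13 and x5 = 5 ≠ 7; both disjuncts false  no
C7: x2 - x1 = 6 - 14 = -8  yes

Violated: 3 and 6.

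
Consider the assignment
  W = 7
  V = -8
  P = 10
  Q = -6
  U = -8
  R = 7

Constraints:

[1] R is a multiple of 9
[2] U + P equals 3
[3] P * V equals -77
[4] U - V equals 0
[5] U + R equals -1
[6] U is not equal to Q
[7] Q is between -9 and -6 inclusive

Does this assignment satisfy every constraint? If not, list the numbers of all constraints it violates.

[1] 7 = 9*0 + 7, so 9 does not divide 7 — violated.
[2] U + P = -8 + 10 = 2, not 3 — violated.
[3] P * V = 10 * (-8) = -80, not -77 — violated.
[4] U - V = -8 - (-8) = 0 — satisfied.
[5] U + R = -8 + 7 = -1 — satisfied.
[6] U = -8, Q = -6; distinct — satisfied.
[7] Q = -6 lies in [-9, -6] — satisfied.

Violated: 1, 2, and 3.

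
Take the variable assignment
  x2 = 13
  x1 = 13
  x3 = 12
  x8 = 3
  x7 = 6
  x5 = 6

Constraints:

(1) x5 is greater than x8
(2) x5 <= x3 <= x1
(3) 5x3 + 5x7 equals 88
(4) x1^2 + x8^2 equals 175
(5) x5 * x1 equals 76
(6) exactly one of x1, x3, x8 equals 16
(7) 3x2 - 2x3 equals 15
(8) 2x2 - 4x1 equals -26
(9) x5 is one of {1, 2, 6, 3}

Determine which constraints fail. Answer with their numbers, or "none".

Constraints 3, 4, 5, and 6 do not hold.

(1) x5 = 6, x8 = 3; 6 > 3 — holds.
(2) values 6 <= 12 <= 13 — holds.
(3) 5x3 + 5x7 = 5(12) + 5(6) = 90, not 88 — fails.
(4) x1^2 + x8^2 = 13^2 + 3^2 = 169 + 9 = 178, not 175 — fails.
(5) x5 * x1 = 6 * 13 = 78, not 76 — fails.
(6) x1=13, x3=12, x8=3; 0 of them equal 16, not exactly one — fails.
(7) 3x2 - 2x3 = 3(13) - 2(12) = 15 — holds.
(8) 2x2 - 4x1 = 2(13) - 4(13) = -26 — holds.
(9) x5 = 6 is in {1, 2, 6, 3} — holds.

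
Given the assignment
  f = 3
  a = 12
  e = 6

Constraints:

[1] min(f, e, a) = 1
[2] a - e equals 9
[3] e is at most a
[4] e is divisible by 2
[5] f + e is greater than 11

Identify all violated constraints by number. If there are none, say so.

[1] min(3, 6, 12) = 3, not 1  ✘
[2] a - e = 12 - 6 = 6, not 9  ✘
[3] e = 6, a = 12; 6 ≤ 12  ✔
[4] 6 / 2 = 3, so 2 divides 6  ✔
[5] f + e = 3 + 6 = 9; 9 ≤ 11, bound 11 not met  ✘

Constraints 1, 2, and 5 do not hold.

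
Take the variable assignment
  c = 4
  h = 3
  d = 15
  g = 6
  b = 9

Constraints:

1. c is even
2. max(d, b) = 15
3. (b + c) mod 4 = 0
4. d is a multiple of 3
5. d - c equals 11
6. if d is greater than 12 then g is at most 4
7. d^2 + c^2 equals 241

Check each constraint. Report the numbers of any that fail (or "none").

The assignment fails constraints 3, 6.

1. c = 4 is even — holds.
2. max(15, 9) = 15 — holds.
3. b + c = 13; 13 mod 4 = 1, not 0 — does not hold.
4. 15 / 3 = 5, so 3 divides 15 — holds.
5. d - c = 15 - 4 = 11 — holds.
6. d = 15 > 12, so we need g ≤ 4; but g = 6 > 4 — does not hold.
7. d^2 + c^2 = 15^2 + 4^2 = 225 + 16 = 241 — holds.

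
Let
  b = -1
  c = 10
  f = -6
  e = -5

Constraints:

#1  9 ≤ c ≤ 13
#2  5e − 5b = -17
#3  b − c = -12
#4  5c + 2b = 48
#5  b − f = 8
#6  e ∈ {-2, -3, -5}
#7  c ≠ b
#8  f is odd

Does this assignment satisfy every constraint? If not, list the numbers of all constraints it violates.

Constraints 2, 3, 5, and 8 are violated.

#1 c = 10 lies in [9, 13] — holds.
#2 5e − 5b = 5(-5) − 5(-1) = -20, not -17 — fails.
#3 b − c = -1 − 10 = -11, not -12 — fails.
#4 5c + 2b = 5(10) + 2(-1) = 48 — holds.
#5 b − f = -1 − (-6) = 5, not 8 — fails.
#6 e = -5 is in {-2, -3, -5} — holds.
#7 c = 10, b = -1; distinct — holds.
#8 f = -6 is even — fails.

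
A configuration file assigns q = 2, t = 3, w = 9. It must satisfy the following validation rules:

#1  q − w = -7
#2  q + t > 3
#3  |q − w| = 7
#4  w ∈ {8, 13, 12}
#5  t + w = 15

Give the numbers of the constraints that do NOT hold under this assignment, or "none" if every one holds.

#1 q − w = 2 − 9 = -7  ✓
#2 q + t = 2 + 3 = 5; 5 > 3  ✓
#3 |2 − 9| = 7  ✓
#4 w = 9 is not in {8, 13, 12}  ✗
#5 t + w = 3 + 9 = 12, not 15  ✗

Violated: 4 and 5.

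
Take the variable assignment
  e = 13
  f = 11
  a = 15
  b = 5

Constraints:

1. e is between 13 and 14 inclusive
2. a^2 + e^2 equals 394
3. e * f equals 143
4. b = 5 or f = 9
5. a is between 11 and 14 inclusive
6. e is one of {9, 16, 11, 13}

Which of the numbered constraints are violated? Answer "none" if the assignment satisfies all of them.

Violated: 5.

1. e = 13 lies in [13, 14] — holds.
2. a^2 + e^2 = 15^2 + 13^2 = 225 + 169 = 394 — holds.
3. e * f = 13 * 11 = 143 — holds.
4. b = 5 = 5 (first disjunct) — holds.
5. a = 15 is outside [11, 14] — fails.
6. e = 13 is in {9, 16, 11, 13} — holds.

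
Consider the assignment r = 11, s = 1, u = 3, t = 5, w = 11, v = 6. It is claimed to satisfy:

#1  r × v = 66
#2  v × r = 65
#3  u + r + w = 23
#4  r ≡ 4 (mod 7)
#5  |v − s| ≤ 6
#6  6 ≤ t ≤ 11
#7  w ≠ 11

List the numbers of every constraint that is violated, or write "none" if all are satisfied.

#1 r × v = 11 × 6 = 66 — OK.
#2 v × r = 6 × 11 = 66, not 65 — violated.
#3 u + r + w = 3 + 11 + 11 = 25, not 23 — violated.
#4 11 mod 7 = 4 — OK.
#5 |6 − 1| = 5; 5 ≤ 6 — OK.
#6 t = 5 is outside [6, 11] — violated.
#7 w = 11, but 11 is required to differ — violated.

Constraints 2, 3, 6, and 7 do not hold.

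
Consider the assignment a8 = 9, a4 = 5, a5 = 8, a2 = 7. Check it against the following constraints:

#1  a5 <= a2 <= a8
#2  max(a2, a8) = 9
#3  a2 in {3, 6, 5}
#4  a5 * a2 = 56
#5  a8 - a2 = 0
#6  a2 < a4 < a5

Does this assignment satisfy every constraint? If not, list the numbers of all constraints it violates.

#1 values 8, 7, 9; a5 = 8 is not <= a2 = 7 — fails.
#2 max(7, 9) = 9 — holds.
#3 a2 = 7 is not in {3, 6, 5} — fails.
#4 a5 * a2 = 8 * 7 = 56 — holds.
#5 a8 - a2 = 9 - 7 = 2, not 0 — fails.
#6 values 7, 5, 8; a2 = 7 is not < a4 = 5 — fails.

No — constraints 1, 3, 5, and 6 are not satisfied.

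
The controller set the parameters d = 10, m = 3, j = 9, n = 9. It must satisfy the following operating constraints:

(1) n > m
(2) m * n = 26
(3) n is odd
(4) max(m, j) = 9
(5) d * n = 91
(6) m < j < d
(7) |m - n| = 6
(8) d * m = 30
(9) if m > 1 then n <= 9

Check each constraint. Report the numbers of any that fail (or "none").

Constraints 2 and 5 do not hold.

(1) n = 9, m = 3; 9 > 3 — holds.
(2) m * n = 3 * 9 = 27, not 26 — fails.
(3) n = 9 is odd — holds.
(4) max(3, 9) = 9 — holds.
(5) d * n = 10 * 9 = 90, not 91 — fails.
(6) values 3 < 9 < 10 — holds.
(7) |3 - 9| = 6 — holds.
(8) d * m = 10 * 3 = 30 — holds.
(9) m = 3 > 1, so we need n ≤ 9; n = 9 ≤ 9 — holds.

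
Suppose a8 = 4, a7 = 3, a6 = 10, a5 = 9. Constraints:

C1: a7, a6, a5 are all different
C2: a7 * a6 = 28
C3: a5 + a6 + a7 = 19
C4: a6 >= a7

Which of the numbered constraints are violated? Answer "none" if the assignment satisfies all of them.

Constraints 2 and 3 are violated.

C1: values 3, 10, 9 are pairwise distinct — OK.
C2: a7 * a6 = 3 * 10 = 30, not 28 — violated.
C3: a5 + a6 + a7 = 9 + 10 + 3 = 22, not 19 — violated.
C4: a6 = 10, a7 = 3; 10 ≥ 3 — OK.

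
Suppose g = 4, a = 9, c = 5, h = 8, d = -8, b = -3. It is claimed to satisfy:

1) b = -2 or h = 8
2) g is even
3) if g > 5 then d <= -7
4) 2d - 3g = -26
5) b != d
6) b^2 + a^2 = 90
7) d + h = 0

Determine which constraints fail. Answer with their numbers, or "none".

1) b = -3 ≠ -2, but h = 8 = 8 (second disjunct) — OK.
2) g = 4 is even — OK.
3) g = 4, not > 5; antecedent false, conditional vacuously true — OK.
4) 2d - 3g = 2(-8) - 3(4) = -28, not -26 — violated.
5) b = -3, d = -8; distinct — OK.
6) b^2 + a^2 = (-3)^2 + 9^2 = 9 + 81 = 90 — OK.
7) d + h = -8 + 8 = 0 — OK.

No — constraint 4 is not satisfied.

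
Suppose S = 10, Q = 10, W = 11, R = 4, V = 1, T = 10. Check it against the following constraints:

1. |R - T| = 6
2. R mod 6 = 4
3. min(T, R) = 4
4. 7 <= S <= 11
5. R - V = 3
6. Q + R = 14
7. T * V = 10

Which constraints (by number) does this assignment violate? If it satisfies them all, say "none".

No violations.

1. |4 - 10| = 6  true
2. 4 mod 6 = 4  true
3. min(10, 4) = 4  true
4. S = 10 lies in [7, 11]  true
5. R - V = 4 - 1 = 3  true
6. Q + R = 10 + 4 = 14  true
7. T * V = 10 * 1 = 10  true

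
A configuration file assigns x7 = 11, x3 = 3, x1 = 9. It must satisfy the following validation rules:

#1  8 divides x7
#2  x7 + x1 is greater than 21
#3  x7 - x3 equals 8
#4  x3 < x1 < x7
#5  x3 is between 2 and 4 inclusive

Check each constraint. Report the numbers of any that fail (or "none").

#1 11 = 8*1 + 3, so 8 does not divide 11  fails
#2 x7 + x1 = 11 + 9 = 20; 20 ≤ 21, bound 21 not met  fails
#3 x7 - x3 = 11 - 3 = 8  holds
#4 values 3 < 9 < 11  holds
#5 x3 = 3 lies in [2, 4]  holds

The assignment fails constraints 1, 2.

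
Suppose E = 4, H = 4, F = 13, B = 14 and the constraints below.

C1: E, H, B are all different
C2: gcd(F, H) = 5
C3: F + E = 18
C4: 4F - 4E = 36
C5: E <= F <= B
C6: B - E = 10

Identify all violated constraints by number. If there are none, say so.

C1: E = H = 4, not all different  false
C2: gcd(13, 4) = 1, not 5  false
C3: F + E = 13 + 4 = 17, not 18  false
C4: 4F - 4E = 4(13) - 4(4) = 36  true
C5: values 4 <= 13 <= 14  true
C6: B - E = 14 - 4 = 10  true

No — constraints 1, 2, and 3 are not satisfied.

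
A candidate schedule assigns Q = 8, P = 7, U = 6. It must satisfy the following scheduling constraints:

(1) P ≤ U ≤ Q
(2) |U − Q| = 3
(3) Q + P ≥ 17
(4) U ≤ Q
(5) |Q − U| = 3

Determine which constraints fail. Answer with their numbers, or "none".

The assignment fails constraints 1, 2, 3, 5.

(1) values 7, 6, 8; P = 7 is not ≤ U = 6  no
(2) |6 − 8| = 2, not 3  no
(3) Q + P = 8 + 7 = 15; 15 < 17, bound 17 not met  no
(4) U = 6, Q = 8; 6 ≤ 8  yes
(5) |8 − 6| = 2, not 3  no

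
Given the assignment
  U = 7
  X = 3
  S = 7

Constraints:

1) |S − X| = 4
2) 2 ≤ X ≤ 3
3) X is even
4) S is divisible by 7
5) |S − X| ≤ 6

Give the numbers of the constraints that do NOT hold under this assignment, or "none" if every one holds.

No — constraint 3 is not satisfied.

1) |7 − 3| = 4 — OK.
2) X = 3 lies in [2, 3] — OK.
3) X = 3 is odd — violated.
4) 7 / 7 = 1, so 7 divides 7 — OK.
5) |7 − 3| = 4; 4 ≤ 6 — OK.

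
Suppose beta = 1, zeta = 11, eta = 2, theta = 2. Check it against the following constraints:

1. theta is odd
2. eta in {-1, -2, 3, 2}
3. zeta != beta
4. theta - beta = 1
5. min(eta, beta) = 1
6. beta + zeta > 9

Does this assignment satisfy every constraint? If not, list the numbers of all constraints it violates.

The assignment fails constraint 1.

1. theta = 2 is even — violated.
2. eta = 2 is in {-1, -2, 3, 2} — satisfied.
3. zeta = 11, beta = 1; distinct — satisfied.
4. theta - beta = 2 - 1 = 1 — satisfied.
5. min(2, 1) = 1 — satisfied.
6. beta + zeta = 1 + 11 = 12; 12 > 9 — satisfied.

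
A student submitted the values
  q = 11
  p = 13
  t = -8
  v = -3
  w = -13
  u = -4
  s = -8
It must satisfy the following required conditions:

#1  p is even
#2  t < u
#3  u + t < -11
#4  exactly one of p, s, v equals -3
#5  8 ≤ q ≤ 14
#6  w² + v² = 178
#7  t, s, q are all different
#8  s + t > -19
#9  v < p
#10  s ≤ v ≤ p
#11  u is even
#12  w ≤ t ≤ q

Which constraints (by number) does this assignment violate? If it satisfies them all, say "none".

#1 p = 13 is odd  ✘
#2 t = -8, u = -4; -8 < -4  ✔
#3 u + t = -4 + (-8) = -12; -12 < -11  ✔
#4 p=13, s=-8, v=-3; 1 of them equals -3  ✔
#5 q = 11 lies in [8, 14]  ✔
#6 w² + v² = (-13)² + (-3)² = 169 + 9 = 178  ✔
#7 t = s = -8, not all different  ✘
#8 s + t = -8 + (-8) = -16; -16 > -19  ✔
#9 v = -3, p = 13; -3 < 13  ✔
#10 values -8 ≤ -3 ≤ 13  ✔
#11 u = -4 is even  ✔
#12 values -13 ≤ -8 ≤ 11  ✔

No — constraints 1 and 7 are not satisfied.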